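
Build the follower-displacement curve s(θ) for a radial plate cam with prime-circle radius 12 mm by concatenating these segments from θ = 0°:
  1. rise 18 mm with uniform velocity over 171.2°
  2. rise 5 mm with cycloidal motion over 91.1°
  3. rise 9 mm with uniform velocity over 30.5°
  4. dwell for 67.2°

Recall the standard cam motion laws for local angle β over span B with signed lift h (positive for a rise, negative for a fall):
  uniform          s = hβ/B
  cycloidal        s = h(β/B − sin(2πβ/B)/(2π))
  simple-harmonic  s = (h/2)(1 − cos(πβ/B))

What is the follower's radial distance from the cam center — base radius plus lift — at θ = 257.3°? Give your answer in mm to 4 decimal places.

seg 1 [0°–171.2°] uniform, h=18: full span → s += 18 → s = 18.0000
seg 2 [171.2°–262.3°] cycloidal, h=5: θ=257.3° here. β=86.1, B=91.1. 5·(0.9451 − sin(2π·0.9451)/(2π)) = 4.9946 → s = 22.9946
radial distance = base radius + s = 12 + 22.9946 = 34.9946

34.9946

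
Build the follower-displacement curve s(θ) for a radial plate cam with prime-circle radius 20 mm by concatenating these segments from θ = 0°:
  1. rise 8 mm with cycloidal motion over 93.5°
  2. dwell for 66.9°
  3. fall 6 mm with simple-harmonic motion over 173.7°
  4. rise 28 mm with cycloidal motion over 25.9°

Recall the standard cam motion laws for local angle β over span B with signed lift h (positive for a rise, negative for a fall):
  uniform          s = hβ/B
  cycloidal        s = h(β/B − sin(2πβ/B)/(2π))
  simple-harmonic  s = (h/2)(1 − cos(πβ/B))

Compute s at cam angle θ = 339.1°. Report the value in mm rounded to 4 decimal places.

seg 1 [0°–93.5°] cycloidal, h=8: full span → s += 8 → s = 8.0000
seg 2 [93.5°–160.4°] dwell: s stays 8.0000
seg 3 [160.4°–334.1°] simple-harmonic, h=-6: full span → s += -6 → s = 2.0000
seg 4 [334.1°–360°] cycloidal, h=28: θ=339.1° here. β=5, B=25.9. 28·(0.1931 − sin(2π·0.1931)/(2π)) = 1.2313 → s = 3.2313

3.2313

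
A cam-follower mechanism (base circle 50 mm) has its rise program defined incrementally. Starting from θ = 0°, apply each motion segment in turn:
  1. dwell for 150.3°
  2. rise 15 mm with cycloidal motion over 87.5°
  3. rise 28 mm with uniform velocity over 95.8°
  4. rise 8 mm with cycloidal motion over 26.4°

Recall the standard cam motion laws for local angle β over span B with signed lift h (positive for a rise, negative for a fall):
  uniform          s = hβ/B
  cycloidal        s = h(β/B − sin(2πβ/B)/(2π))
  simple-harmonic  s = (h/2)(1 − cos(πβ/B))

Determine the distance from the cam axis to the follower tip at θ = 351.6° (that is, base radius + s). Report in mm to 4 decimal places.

seg 1 [0°–150.3°] dwell: s stays 0.0000
seg 2 [150.3°–237.8°] cycloidal, h=15: full span → s += 15 → s = 15.0000
seg 3 [237.8°–333.6°] uniform, h=28: full span → s += 28 → s = 43.0000
seg 4 [333.6°–360°] cycloidal, h=8: θ=351.6° here. β=18, B=26.4. 8·(0.6818 − sin(2π·0.6818)/(2π)) = 6.6127 → s = 49.6127
radial distance = base radius + s = 50 + 49.6127 = 99.6127

99.6127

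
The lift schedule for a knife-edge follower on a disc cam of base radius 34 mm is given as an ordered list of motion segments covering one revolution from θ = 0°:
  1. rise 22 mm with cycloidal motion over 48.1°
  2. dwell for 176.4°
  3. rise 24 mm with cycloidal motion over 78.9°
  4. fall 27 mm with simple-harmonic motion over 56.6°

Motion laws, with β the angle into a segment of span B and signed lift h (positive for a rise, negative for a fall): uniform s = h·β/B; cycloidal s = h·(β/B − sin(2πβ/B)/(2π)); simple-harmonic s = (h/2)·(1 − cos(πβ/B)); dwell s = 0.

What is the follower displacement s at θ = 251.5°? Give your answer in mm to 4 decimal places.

seg 1 [0°–48.1°] cycloidal, h=22: full span → s += 22 → s = 22.0000
seg 2 [48.1°–224.5°] dwell: s stays 22.0000
seg 3 [224.5°–303.4°] cycloidal, h=24: θ=251.5° here. β=27, B=78.9. 24·(0.3422 − sin(2π·0.3422)/(2π)) = 5.0165 → s = 27.0165

27.0165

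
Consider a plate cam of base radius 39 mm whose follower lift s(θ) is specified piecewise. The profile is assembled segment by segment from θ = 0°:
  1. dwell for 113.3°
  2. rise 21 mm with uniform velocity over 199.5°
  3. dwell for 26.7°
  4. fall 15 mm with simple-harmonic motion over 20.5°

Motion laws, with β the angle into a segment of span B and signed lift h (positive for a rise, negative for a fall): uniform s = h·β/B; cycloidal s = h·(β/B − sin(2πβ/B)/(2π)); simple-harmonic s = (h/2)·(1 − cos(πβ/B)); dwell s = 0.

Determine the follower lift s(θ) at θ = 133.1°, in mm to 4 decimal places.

seg 1 [0°–113.3°] dwell: s stays 0.0000
seg 2 [113.3°–312.8°] uniform, h=21: θ=133.1° here. β=19.8, B=199.5. 21·19.8/199.5 = 2.0842 → s = 2.0842

2.0842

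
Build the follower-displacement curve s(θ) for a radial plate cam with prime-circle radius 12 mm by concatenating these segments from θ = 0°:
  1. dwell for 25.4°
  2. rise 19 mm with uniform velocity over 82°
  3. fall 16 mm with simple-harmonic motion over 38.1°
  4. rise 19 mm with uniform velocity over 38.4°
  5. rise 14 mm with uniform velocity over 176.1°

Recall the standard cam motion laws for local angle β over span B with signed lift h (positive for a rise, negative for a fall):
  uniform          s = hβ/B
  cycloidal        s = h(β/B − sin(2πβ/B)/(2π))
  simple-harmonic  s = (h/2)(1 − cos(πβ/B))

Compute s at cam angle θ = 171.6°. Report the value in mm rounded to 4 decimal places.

seg 1 [0°–25.4°] dwell: s stays 0.0000
seg 2 [25.4°–107.4°] uniform, h=19: full span → s += 19 → s = 19.0000
seg 3 [107.4°–145.5°] simple-harmonic, h=-16: full span → s += -16 → s = 3.0000
seg 4 [145.5°–183.9°] uniform, h=19: θ=171.6° here. β=26.1, B=38.4. 19·26.1/38.4 = 12.9141 → s = 15.9141

15.9141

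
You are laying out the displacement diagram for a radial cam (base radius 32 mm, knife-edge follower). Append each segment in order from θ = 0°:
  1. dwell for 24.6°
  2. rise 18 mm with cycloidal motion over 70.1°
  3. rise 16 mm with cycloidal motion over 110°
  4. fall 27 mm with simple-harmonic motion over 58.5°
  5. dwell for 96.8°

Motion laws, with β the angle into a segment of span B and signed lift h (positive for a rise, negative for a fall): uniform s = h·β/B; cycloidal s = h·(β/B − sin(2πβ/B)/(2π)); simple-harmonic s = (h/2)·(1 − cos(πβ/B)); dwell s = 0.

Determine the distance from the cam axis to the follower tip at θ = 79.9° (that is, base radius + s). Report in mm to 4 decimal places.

seg 1 [0°–24.6°] dwell: s stays 0.0000
seg 2 [24.6°–94.7°] cycloidal, h=18: θ=79.9° here. β=55.3, B=70.1. 18·(0.7889 − sin(2π·0.7889)/(2π)) = 16.9795 → s = 16.9795
radial distance = base radius + s = 32 + 16.9795 = 48.9795

48.9795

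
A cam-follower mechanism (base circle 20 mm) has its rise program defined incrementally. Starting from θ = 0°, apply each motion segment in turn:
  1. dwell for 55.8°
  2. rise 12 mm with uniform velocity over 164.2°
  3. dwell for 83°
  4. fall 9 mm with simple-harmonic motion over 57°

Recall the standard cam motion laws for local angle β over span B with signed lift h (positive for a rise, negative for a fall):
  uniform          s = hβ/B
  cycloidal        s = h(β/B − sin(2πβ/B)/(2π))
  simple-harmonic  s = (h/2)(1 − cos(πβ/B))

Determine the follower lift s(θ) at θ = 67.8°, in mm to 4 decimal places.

seg 1 [0°–55.8°] dwell: s stays 0.0000
seg 2 [55.8°–220°] uniform, h=12: θ=67.8° here. β=12, B=164.2. 12·12/164.2 = 0.8770 → s = 0.8770

0.8770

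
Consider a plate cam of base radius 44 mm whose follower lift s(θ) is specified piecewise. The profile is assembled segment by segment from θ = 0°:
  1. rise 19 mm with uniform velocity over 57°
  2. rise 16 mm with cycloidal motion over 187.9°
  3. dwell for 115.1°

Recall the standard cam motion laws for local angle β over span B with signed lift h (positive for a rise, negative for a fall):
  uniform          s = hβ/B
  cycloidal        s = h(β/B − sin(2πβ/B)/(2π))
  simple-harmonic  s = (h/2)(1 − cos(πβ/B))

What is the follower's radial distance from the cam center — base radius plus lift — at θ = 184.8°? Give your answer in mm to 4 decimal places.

seg 1 [0°–57°] uniform, h=19: full span → s += 19 → s = 19.0000
seg 2 [57°–244.9°] cycloidal, h=16: θ=184.8° here. β=127.8, B=187.9. 16·(0.6801 − sin(2π·0.6801)/(2π)) = 13.1875 → s = 32.1875
radial distance = base radius + s = 44 + 32.1875 = 76.1875

76.1875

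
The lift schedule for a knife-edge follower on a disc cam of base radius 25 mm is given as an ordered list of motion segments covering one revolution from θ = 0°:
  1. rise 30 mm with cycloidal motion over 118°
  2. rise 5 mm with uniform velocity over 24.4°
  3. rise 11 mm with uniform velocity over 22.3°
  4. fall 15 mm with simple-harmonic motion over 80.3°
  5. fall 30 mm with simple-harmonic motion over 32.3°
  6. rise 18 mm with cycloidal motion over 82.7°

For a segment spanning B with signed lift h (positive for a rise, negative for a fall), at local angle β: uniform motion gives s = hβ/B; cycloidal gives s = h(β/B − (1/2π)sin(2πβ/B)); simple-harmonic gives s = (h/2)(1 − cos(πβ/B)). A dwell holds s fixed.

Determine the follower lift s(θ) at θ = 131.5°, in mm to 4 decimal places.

seg 1 [0°–118°] cycloidal, h=30: full span → s += 30 → s = 30.0000
seg 2 [118°–142.4°] uniform, h=5: θ=131.5° here. β=13.5, B=24.4. 5·13.5/24.4 = 2.7664 → s = 32.7664

32.7664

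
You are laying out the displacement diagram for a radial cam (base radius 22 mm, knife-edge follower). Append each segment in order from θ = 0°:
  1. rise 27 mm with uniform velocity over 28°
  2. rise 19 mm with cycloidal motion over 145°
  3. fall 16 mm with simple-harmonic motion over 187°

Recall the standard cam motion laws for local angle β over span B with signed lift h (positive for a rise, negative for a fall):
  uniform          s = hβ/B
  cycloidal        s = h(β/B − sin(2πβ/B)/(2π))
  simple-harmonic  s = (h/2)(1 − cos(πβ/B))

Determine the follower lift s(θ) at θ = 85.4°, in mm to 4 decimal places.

seg 1 [0°–28°] uniform, h=27: full span → s += 27 → s = 27.0000
seg 2 [28°–173°] cycloidal, h=19: θ=85.4° here. β=57.4, B=145. 19·(0.3959 − sin(2π·0.3959)/(2π)) = 5.6810 → s = 32.6810

32.6810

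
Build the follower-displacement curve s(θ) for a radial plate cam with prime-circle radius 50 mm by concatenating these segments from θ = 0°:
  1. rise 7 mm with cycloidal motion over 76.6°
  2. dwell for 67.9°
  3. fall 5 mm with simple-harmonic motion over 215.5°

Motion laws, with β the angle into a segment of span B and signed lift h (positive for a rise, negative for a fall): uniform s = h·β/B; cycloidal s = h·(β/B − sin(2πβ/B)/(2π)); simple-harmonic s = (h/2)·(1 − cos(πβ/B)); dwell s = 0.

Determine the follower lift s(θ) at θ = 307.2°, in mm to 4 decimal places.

seg 1 [0°–76.6°] cycloidal, h=7: full span → s += 7 → s = 7.0000
seg 2 [76.6°–144.5°] dwell: s stays 7.0000
seg 3 [144.5°–360°] simple-harmonic, h=-5: θ=307.2° here. β=162.7, B=215.5. -5/2·(1 − cos(π·0.7550)) = -4.2953 → s = 2.7047

2.7047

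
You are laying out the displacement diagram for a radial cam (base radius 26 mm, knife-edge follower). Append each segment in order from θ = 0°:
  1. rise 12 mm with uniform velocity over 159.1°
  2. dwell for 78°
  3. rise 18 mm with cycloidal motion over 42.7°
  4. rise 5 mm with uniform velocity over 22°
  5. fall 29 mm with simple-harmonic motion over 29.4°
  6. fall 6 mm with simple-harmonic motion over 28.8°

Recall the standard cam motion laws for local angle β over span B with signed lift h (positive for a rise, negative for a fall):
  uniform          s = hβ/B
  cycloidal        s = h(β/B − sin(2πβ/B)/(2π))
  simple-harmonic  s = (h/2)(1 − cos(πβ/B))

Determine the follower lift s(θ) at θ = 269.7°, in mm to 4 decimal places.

seg 1 [0°–159.1°] uniform, h=12: full span → s += 12 → s = 12.0000
seg 2 [159.1°–237.1°] dwell: s stays 12.0000
seg 3 [237.1°–279.8°] cycloidal, h=18: θ=269.7° here. β=32.6, B=42.7. 18·(0.7635 − sin(2π·0.7635)/(2π)) = 16.5969 → s = 28.5969

28.5969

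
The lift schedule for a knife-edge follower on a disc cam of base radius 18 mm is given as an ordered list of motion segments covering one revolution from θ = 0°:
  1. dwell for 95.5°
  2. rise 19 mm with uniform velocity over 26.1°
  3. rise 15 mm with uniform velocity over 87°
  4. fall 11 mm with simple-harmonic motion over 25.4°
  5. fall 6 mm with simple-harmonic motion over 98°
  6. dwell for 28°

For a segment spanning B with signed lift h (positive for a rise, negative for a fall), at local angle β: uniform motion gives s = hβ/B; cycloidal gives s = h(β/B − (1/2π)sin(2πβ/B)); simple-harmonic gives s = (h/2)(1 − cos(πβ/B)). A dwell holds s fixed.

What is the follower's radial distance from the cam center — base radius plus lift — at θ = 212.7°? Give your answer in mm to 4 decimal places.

seg 1 [0°–95.5°] dwell: s stays 0.0000
seg 2 [95.5°–121.6°] uniform, h=19: full span → s += 19 → s = 19.0000
seg 3 [121.6°–208.6°] uniform, h=15: full span → s += 15 → s = 34.0000
seg 4 [208.6°–234°] simple-harmonic, h=-11: θ=212.7° here. β=4.1, B=25.4. -11/2·(1 − cos(π·0.1614)) = -0.6922 → s = 33.3078
radial distance = base radius + s = 18 + 33.3078 = 51.3078

51.3078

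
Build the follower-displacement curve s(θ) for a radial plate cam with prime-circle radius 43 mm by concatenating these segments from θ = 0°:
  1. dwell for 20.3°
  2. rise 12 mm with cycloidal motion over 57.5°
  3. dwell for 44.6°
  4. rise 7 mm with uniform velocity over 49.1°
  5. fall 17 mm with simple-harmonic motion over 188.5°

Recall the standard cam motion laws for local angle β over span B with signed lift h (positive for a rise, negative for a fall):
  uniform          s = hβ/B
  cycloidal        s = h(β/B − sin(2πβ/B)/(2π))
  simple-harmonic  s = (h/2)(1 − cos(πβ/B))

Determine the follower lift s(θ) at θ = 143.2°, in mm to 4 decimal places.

seg 1 [0°–20.3°] dwell: s stays 0.0000
seg 2 [20.3°–77.8°] cycloidal, h=12: full span → s += 12 → s = 12.0000
seg 3 [77.8°–122.4°] dwell: s stays 12.0000
seg 4 [122.4°–171.5°] uniform, h=7: θ=143.2° here. β=20.8, B=49.1. 7·20.8/49.1 = 2.9654 → s = 14.9654

14.9654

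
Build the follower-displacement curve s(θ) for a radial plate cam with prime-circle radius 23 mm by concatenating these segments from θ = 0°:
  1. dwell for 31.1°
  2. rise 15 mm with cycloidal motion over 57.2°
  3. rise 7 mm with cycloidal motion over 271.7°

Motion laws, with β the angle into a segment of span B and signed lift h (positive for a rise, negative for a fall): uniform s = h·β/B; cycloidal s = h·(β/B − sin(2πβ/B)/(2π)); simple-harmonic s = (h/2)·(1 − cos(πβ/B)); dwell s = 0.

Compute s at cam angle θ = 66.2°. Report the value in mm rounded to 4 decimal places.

seg 1 [0°–31.1°] dwell: s stays 0.0000
seg 2 [31.1°–88.3°] cycloidal, h=15: θ=66.2° here. β=35.1, B=57.2. 15·(0.6136 − sin(2π·0.6136)/(2π)) = 10.7679 → s = 10.7679

10.7679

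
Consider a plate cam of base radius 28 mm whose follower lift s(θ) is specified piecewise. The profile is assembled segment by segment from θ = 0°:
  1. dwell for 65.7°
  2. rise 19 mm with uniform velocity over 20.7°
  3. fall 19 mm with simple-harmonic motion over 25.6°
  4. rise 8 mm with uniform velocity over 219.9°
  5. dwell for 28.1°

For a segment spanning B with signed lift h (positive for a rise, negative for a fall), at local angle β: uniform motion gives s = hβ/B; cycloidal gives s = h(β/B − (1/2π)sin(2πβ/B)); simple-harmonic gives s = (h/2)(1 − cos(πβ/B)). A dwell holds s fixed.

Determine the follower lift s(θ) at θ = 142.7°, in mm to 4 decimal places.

seg 1 [0°–65.7°] dwell: s stays 0.0000
seg 2 [65.7°–86.4°] uniform, h=19: full span → s += 19 → s = 19.0000
seg 3 [86.4°–112°] simple-harmonic, h=-19: full span → s += -19 → s = 0.0000
seg 4 [112°–331.9°] uniform, h=8: θ=142.7° here. β=30.7, B=219.9. 8·30.7/219.9 = 1.1169 → s = 1.1169

1.1169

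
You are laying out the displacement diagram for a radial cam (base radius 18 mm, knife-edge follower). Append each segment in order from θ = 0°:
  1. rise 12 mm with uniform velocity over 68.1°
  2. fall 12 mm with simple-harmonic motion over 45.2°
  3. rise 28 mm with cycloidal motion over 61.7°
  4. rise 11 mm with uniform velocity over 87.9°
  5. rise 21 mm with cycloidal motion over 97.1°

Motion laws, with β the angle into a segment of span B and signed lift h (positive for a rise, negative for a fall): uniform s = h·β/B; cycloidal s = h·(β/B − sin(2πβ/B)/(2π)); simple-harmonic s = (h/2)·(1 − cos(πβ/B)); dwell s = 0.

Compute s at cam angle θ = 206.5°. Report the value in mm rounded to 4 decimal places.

seg 1 [0°–68.1°] uniform, h=12: full span → s += 12 → s = 12.0000
seg 2 [68.1°–113.3°] simple-harmonic, h=-12: full span → s += -12 → s = 0.0000
seg 3 [113.3°–175°] cycloidal, h=28: full span → s += 28 → s = 28.0000
seg 4 [175°–262.9°] uniform, h=11: θ=206.5° here. β=31.5, B=87.9. 11·31.5/87.9 = 3.9420 → s = 31.9420

31.9420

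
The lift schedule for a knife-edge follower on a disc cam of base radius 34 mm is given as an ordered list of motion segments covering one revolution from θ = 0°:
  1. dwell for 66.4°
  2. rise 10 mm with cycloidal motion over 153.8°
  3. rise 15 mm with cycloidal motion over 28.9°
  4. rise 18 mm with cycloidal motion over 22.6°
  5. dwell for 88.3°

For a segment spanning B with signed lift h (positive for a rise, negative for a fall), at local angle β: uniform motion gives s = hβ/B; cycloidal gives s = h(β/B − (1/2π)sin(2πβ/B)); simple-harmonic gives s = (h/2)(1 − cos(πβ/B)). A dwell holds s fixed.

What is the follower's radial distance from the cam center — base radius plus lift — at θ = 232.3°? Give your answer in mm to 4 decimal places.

seg 1 [0°–66.4°] dwell: s stays 0.0000
seg 2 [66.4°–220.2°] cycloidal, h=10: full span → s += 10 → s = 10.0000
seg 3 [220.2°–249.1°] cycloidal, h=15: θ=232.3° here. β=12.1, B=28.9. 15·(0.4187 − sin(2π·0.4187)/(2π)) = 5.1129 → s = 15.1129
radial distance = base radius + s = 34 + 15.1129 = 49.1129

49.1129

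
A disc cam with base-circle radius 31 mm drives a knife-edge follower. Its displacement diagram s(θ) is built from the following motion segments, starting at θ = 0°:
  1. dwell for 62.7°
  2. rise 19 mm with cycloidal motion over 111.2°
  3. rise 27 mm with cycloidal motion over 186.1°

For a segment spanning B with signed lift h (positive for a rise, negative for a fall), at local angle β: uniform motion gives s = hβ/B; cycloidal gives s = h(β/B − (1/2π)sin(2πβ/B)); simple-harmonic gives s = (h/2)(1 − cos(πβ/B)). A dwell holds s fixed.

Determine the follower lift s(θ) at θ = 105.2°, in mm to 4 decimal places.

seg 1 [0°–62.7°] dwell: s stays 0.0000
seg 2 [62.7°–173.9°] cycloidal, h=19: θ=105.2° here. β=42.5, B=111.2. 19·(0.3822 − sin(2π·0.3822)/(2π)) = 5.2222 → s = 5.2222

5.2222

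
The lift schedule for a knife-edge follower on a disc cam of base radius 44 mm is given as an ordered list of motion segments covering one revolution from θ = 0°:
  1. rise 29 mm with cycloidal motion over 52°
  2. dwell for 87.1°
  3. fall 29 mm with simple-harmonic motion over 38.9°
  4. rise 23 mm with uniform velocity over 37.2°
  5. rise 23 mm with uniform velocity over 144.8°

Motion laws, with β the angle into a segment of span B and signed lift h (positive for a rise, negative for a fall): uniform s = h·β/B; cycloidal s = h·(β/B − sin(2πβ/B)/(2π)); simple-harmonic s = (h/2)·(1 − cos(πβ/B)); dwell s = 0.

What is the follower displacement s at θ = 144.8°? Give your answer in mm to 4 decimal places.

seg 1 [0°–52°] cycloidal, h=29: full span → s += 29 → s = 29.0000
seg 2 [52°–139.1°] dwell: s stays 29.0000
seg 3 [139.1°–178°] simple-harmonic, h=-29: θ=144.8° here. β=5.7, B=38.9. -29/2·(1 − cos(π·0.1465)) = -1.5094 → s = 27.4906

27.4906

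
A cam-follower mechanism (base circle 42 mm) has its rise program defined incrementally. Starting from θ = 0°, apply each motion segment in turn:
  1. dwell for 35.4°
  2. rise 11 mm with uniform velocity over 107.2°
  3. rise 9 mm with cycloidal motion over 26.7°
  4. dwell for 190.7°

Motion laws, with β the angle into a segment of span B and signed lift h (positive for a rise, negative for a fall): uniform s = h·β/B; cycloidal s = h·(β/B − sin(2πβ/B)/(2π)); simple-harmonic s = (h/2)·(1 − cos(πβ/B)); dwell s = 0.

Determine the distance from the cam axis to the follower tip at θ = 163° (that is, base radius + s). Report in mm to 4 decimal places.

seg 1 [0°–35.4°] dwell: s stays 0.0000
seg 2 [35.4°–142.6°] uniform, h=11: full span → s += 11 → s = 11.0000
seg 3 [142.6°–169.3°] cycloidal, h=9: θ=163° here. β=20.4, B=26.7. 9·(0.7640 − sin(2π·0.7640)/(2π)) = 8.3032 → s = 19.3032
radial distance = base radius + s = 42 + 19.3032 = 61.3032

61.3032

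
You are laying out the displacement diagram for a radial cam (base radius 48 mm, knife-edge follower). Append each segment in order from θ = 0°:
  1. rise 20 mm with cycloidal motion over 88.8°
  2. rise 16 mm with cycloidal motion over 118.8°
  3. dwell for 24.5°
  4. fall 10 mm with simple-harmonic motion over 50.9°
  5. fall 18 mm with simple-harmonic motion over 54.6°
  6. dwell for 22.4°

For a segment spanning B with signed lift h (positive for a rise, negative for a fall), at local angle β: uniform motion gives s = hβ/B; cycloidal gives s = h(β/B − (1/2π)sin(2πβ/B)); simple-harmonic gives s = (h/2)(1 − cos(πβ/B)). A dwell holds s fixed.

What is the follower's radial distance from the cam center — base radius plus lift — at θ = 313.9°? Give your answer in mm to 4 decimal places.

seg 1 [0°–88.8°] cycloidal, h=20: full span → s += 20 → s = 20.0000
seg 2 [88.8°–207.6°] cycloidal, h=16: full span → s += 16 → s = 36.0000
seg 3 [207.6°–232.1°] dwell: s stays 36.0000
seg 4 [232.1°–283°] simple-harmonic, h=-10: full span → s += -10 → s = 26.0000
seg 5 [283°–337.6°] simple-harmonic, h=-18: θ=313.9° here. β=30.9, B=54.6. -18/2·(1 − cos(π·0.5659)) = -10.8509 → s = 15.1491
radial distance = base radius + s = 48 + 15.1491 = 63.1491

63.1491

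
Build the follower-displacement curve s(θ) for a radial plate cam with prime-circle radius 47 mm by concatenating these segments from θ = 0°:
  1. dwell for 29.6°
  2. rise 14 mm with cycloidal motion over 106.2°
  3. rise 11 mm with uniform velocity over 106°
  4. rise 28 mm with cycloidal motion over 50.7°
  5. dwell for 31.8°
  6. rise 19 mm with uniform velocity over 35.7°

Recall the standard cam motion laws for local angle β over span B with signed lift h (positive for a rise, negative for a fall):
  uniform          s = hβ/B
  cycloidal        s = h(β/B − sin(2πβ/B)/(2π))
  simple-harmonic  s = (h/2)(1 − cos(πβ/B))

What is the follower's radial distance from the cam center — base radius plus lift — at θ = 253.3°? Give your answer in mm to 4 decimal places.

seg 1 [0°–29.6°] dwell: s stays 0.0000
seg 2 [29.6°–135.8°] cycloidal, h=14: full span → s += 14 → s = 14.0000
seg 3 [135.8°–241.8°] uniform, h=11: full span → s += 11 → s = 25.0000
seg 4 [241.8°–292.5°] cycloidal, h=28: θ=253.3° here. β=11.5, B=50.7. 28·(0.2268 − sin(2π·0.2268)/(2π)) = 1.9419 → s = 26.9419
radial distance = base radius + s = 47 + 26.9419 = 73.9419

73.9419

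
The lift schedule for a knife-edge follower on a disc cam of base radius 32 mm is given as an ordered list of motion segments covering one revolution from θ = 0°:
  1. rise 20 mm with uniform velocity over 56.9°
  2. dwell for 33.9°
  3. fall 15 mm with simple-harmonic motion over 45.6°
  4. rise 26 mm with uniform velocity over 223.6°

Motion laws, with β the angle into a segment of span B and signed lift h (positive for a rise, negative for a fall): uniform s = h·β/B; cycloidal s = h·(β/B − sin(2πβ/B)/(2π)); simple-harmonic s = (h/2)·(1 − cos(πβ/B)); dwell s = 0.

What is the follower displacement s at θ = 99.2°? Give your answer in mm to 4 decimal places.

seg 1 [0°–56.9°] uniform, h=20: full span → s += 20 → s = 20.0000
seg 2 [56.9°–90.8°] dwell: s stays 20.0000
seg 3 [90.8°–136.4°] simple-harmonic, h=-15: θ=99.2° here. β=8.4, B=45.6. -15/2·(1 − cos(π·0.1842)) = -1.2213 → s = 18.7787

18.7787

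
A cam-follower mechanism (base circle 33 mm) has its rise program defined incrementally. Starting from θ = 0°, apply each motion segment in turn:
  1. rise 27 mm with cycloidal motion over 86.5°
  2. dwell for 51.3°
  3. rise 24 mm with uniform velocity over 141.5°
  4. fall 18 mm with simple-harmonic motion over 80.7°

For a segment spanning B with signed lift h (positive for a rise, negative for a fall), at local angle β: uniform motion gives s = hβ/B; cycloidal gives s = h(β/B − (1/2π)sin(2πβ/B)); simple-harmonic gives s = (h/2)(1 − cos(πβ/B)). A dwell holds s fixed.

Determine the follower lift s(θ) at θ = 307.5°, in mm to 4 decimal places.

seg 1 [0°–86.5°] cycloidal, h=27: full span → s += 27 → s = 27.0000
seg 2 [86.5°–137.8°] dwell: s stays 27.0000
seg 3 [137.8°–279.3°] uniform, h=24: full span → s += 24 → s = 51.0000
seg 4 [279.3°–360°] simple-harmonic, h=-18: θ=307.5° here. β=28.2, B=80.7. -18/2·(1 − cos(π·0.3494)) = -4.9000 → s = 46.1000

46.1000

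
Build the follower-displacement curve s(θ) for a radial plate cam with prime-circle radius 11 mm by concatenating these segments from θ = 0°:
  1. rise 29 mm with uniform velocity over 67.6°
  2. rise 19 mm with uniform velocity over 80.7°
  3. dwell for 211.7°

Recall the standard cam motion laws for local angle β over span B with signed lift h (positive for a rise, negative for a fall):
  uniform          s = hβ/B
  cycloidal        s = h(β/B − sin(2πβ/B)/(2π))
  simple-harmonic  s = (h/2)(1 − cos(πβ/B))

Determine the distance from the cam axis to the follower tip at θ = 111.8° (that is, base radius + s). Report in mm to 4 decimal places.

seg 1 [0°–67.6°] uniform, h=29: full span → s += 29 → s = 29.0000
seg 2 [67.6°–148.3°] uniform, h=19: θ=111.8° here. β=44.2, B=80.7. 19·44.2/80.7 = 10.4064 → s = 39.4064
radial distance = base radius + s = 11 + 39.4064 = 50.4064

50.4064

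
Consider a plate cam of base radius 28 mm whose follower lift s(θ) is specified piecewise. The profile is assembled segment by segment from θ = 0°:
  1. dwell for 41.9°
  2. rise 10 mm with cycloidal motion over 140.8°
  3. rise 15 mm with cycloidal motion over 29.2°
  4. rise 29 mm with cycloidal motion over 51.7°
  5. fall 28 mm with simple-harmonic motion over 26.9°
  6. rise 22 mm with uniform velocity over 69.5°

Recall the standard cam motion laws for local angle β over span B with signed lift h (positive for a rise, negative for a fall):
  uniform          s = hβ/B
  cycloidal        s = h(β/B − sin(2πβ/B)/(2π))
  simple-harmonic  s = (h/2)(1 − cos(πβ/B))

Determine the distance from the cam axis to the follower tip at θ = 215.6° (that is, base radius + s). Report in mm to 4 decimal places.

seg 1 [0°–41.9°] dwell: s stays 0.0000
seg 2 [41.9°–182.7°] cycloidal, h=10: full span → s += 10 → s = 10.0000
seg 3 [182.7°–211.9°] cycloidal, h=15: full span → s += 15 → s = 25.0000
seg 4 [211.9°–263.6°] cycloidal, h=29: θ=215.6° here. β=3.7, B=51.7. 29·(0.0716 − sin(2π·0.0716)/(2π)) = 0.0692 → s = 25.0692
radial distance = base radius + s = 28 + 25.0692 = 53.0692

53.0692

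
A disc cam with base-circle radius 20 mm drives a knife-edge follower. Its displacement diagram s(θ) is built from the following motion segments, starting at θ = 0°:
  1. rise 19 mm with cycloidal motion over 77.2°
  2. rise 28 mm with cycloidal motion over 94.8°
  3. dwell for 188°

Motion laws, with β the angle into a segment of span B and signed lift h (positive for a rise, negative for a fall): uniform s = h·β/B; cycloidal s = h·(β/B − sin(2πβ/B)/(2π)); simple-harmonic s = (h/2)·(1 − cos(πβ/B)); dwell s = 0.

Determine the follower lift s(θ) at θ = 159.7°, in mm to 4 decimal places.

seg 1 [0°–77.2°] cycloidal, h=19: full span → s += 19 → s = 19.0000
seg 2 [77.2°–172°] cycloidal, h=28: θ=159.7° here. β=82.5, B=94.8. 28·(0.8703 − sin(2π·0.8703)/(2π)) = 27.6108 → s = 46.6108

46.6108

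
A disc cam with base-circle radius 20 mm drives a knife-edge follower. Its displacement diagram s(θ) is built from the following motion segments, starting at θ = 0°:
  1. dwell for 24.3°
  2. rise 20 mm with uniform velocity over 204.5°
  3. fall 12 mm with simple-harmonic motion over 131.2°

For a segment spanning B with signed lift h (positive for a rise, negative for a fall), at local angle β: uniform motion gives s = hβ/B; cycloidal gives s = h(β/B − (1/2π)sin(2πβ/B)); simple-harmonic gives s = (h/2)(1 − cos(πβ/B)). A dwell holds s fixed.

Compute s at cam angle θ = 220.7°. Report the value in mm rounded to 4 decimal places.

seg 1 [0°–24.3°] dwell: s stays 0.0000
seg 2 [24.3°–228.8°] uniform, h=20: θ=220.7° here. β=196.4, B=204.5. 20·196.4/204.5 = 19.2078 → s = 19.2078

19.2078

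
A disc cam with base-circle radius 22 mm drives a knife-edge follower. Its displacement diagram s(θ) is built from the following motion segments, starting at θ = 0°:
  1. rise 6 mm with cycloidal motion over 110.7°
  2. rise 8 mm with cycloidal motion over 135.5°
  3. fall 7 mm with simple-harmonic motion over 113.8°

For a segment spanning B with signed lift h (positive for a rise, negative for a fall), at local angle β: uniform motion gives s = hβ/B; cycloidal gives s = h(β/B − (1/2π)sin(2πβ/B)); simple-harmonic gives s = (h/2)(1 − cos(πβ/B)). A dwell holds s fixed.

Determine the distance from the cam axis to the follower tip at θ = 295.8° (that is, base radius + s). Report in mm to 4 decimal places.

seg 1 [0°–110.7°] cycloidal, h=6: full span → s += 6 → s = 6.0000
seg 2 [110.7°–246.2°] cycloidal, h=8: full span → s += 8 → s = 14.0000
seg 3 [246.2°–360°] simple-harmonic, h=-7: θ=295.8° here. β=49.6, B=113.8. -7/2·(1 − cos(π·0.4359)) = -2.7994 → s = 11.2006
radial distance = base radius + s = 22 + 11.2006 = 33.2006

33.2006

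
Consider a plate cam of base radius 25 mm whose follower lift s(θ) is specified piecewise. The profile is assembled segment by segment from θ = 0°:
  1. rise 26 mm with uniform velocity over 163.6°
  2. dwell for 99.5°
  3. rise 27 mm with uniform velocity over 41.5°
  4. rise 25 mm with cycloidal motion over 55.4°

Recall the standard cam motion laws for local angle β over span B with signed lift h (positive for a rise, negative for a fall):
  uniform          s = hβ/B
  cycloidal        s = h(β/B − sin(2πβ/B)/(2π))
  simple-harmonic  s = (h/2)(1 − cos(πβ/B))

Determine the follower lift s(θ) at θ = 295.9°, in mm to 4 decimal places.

seg 1 [0°–163.6°] uniform, h=26: full span → s += 26 → s = 26.0000
seg 2 [163.6°–263.1°] dwell: s stays 26.0000
seg 3 [263.1°–304.6°] uniform, h=27: θ=295.9° here. β=32.8, B=41.5. 27·32.8/41.5 = 21.3398 → s = 47.3398

47.3398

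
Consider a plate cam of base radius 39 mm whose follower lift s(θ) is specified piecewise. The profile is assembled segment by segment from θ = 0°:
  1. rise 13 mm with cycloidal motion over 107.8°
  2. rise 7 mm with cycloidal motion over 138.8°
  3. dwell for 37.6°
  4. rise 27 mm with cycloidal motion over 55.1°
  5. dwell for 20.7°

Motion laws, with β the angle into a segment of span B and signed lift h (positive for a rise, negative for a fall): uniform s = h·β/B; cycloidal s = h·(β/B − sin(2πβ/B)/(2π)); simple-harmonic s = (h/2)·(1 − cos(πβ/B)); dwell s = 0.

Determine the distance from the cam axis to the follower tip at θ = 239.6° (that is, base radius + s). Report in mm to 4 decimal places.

seg 1 [0°–107.8°] cycloidal, h=13: full span → s += 13 → s = 13.0000
seg 2 [107.8°–246.6°] cycloidal, h=7: θ=239.6° here. β=131.8, B=138.8. 7·(0.9496 − sin(2π·0.9496)/(2π)) = 6.9941 → s = 19.9941
radial distance = base radius + s = 39 + 19.9941 = 58.9941

58.9941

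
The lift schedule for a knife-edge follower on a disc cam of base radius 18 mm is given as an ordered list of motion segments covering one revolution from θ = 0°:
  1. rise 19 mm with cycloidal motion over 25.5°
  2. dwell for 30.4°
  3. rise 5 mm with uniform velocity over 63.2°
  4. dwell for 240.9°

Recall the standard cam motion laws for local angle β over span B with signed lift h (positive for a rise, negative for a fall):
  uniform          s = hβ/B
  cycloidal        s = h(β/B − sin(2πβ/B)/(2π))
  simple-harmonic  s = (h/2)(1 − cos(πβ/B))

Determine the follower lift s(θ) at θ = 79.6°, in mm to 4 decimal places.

seg 1 [0°–25.5°] cycloidal, h=19: full span → s += 19 → s = 19.0000
seg 2 [25.5°–55.9°] dwell: s stays 19.0000
seg 3 [55.9°–119.1°] uniform, h=5: θ=79.6° here. β=23.7, B=63.2. 5·23.7/63.2 = 1.8750 → s = 20.8750

20.8750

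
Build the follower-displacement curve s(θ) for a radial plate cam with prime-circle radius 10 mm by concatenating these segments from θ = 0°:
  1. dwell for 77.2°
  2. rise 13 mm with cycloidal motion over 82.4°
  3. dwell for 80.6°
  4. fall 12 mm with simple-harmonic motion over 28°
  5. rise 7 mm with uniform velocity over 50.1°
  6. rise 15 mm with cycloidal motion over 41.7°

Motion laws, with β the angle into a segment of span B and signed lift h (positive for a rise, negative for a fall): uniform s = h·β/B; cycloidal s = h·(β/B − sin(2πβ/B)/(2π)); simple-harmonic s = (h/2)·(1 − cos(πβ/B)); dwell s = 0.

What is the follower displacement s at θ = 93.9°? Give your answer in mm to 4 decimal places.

seg 1 [0°–77.2°] dwell: s stays 0.0000
seg 2 [77.2°–159.6°] cycloidal, h=13: θ=93.9° here. β=16.7, B=82.4. 13·(0.2027 − sin(2π·0.2027)/(2π)) = 0.6565 → s = 0.6565

0.6565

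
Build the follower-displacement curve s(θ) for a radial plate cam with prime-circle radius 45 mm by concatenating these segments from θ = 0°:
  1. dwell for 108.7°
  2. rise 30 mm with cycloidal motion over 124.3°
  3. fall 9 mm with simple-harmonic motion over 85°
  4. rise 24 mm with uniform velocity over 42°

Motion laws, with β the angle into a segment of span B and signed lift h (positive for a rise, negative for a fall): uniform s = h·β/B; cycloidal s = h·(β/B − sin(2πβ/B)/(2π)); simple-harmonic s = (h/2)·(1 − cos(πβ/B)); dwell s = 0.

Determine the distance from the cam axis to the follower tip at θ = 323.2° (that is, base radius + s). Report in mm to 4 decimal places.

seg 1 [0°–108.7°] dwell: s stays 0.0000
seg 2 [108.7°–233°] cycloidal, h=30: full span → s += 30 → s = 30.0000
seg 3 [233°–318°] simple-harmonic, h=-9: full span → s += -9 → s = 21.0000
seg 4 [318°–360°] uniform, h=24: θ=323.2° here. β=5.2, B=42. 24·5.2/42 = 2.9714 → s = 23.9714
radial distance = base radius + s = 45 + 23.9714 = 68.9714

68.9714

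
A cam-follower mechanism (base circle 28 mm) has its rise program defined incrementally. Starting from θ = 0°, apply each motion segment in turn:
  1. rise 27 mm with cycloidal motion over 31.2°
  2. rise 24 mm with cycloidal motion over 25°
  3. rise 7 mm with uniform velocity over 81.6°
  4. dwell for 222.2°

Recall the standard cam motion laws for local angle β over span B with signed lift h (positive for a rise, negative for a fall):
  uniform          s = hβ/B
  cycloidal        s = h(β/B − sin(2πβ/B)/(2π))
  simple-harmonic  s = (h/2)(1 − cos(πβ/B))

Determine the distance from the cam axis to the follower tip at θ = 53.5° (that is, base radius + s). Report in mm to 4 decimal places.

seg 1 [0°–31.2°] cycloidal, h=27: full span → s += 27 → s = 27.0000
seg 2 [31.2°–56.2°] cycloidal, h=24: θ=53.5° here. β=22.3, B=25. 24·(0.8920 − sin(2π·0.8920)/(2π)) = 23.8056 → s = 50.8056
radial distance = base radius + s = 28 + 50.8056 = 78.8056

78.8056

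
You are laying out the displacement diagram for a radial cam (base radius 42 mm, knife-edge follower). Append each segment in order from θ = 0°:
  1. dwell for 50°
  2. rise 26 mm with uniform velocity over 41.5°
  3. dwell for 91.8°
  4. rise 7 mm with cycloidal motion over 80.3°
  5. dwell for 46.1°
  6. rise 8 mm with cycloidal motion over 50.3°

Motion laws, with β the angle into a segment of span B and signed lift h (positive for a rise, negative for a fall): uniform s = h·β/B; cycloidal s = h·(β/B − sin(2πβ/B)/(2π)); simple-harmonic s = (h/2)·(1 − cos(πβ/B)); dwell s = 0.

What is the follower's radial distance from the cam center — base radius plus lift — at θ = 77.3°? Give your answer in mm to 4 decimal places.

seg 1 [0°–50°] dwell: s stays 0.0000
seg 2 [50°–91.5°] uniform, h=26: θ=77.3° here. β=27.3, B=41.5. 26·27.3/41.5 = 17.1036 → s = 17.1036
radial distance = base radius + s = 42 + 17.1036 = 59.1036

59.1036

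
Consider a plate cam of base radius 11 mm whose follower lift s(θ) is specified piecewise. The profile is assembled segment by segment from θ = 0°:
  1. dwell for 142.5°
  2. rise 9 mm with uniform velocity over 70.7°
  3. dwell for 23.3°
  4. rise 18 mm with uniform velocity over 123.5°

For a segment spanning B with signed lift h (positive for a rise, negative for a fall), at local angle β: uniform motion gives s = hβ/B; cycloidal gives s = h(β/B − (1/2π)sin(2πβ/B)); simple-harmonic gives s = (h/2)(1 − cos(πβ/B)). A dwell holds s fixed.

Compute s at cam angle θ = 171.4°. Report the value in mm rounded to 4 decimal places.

seg 1 [0°–142.5°] dwell: s stays 0.0000
seg 2 [142.5°–213.2°] uniform, h=9: θ=171.4° here. β=28.9, B=70.7. 9·28.9/70.7 = 3.6789 → s = 3.6789

3.6789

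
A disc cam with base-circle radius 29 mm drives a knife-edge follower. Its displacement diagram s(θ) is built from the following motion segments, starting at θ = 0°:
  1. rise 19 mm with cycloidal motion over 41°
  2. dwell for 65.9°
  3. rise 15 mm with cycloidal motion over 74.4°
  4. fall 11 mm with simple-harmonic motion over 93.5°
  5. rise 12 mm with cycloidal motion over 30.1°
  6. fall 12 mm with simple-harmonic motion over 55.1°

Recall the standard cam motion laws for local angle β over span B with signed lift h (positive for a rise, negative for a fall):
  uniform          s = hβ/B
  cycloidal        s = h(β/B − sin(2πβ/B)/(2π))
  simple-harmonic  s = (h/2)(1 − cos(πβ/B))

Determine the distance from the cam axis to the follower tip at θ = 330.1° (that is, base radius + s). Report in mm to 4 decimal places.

seg 1 [0°–41°] cycloidal, h=19: full span → s += 19 → s = 19.0000
seg 2 [41°–106.9°] dwell: s stays 19.0000
seg 3 [106.9°–181.3°] cycloidal, h=15: full span → s += 15 → s = 34.0000
seg 4 [181.3°–274.8°] simple-harmonic, h=-11: full span → s += -11 → s = 23.0000
seg 5 [274.8°–304.9°] cycloidal, h=12: full span → s += 12 → s = 35.0000
seg 6 [304.9°–360°] simple-harmonic, h=-12: θ=330.1° here. β=25.2, B=55.1. -12/2·(1 − cos(π·0.4574)) = -5.1985 → s = 29.8015
radial distance = base radius + s = 29 + 29.8015 = 58.8015

58.8015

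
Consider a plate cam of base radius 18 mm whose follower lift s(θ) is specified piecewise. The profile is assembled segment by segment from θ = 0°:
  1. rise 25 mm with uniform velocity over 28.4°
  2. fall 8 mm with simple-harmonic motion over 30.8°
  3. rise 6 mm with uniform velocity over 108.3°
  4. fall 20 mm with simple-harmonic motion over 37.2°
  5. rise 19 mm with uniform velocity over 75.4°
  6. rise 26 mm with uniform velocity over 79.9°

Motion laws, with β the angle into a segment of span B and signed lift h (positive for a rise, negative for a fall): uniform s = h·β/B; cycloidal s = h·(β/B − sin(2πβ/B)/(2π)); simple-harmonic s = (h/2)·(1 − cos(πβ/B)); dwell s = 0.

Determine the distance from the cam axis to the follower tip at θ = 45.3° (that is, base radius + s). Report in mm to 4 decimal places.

seg 1 [0°–28.4°] uniform, h=25: full span → s += 25 → s = 25.0000
seg 2 [28.4°–59.2°] simple-harmonic, h=-8: θ=45.3° here. β=16.9, B=30.8. -8/2·(1 − cos(π·0.5487)) = -4.6096 → s = 20.3904
radial distance = base radius + s = 18 + 20.3904 = 38.3904

38.3904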